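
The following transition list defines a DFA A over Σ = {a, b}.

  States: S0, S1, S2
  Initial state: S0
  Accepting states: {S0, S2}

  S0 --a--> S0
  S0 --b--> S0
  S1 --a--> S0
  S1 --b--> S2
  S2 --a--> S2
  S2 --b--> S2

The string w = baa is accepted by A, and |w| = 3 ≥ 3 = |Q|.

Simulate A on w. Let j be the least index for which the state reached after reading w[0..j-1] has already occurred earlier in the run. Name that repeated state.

Run of A on w = b a a:
  step 0: S0  (start)
  step 1: S0  (read b: S0→S0)   ← first repeat (S0 seen earlier)
  step 2: S0  (read a: S0→S0)
  step 3: S0  (read a: S0→S0)

The earliest repeat is at step j = 1: A is in S0, which it already visited at step i = 0.
With |Q| = 3, pigeonhole forces a state repeat no later than step 3; the substring read between the first and second visits to that state can be pumped.

S0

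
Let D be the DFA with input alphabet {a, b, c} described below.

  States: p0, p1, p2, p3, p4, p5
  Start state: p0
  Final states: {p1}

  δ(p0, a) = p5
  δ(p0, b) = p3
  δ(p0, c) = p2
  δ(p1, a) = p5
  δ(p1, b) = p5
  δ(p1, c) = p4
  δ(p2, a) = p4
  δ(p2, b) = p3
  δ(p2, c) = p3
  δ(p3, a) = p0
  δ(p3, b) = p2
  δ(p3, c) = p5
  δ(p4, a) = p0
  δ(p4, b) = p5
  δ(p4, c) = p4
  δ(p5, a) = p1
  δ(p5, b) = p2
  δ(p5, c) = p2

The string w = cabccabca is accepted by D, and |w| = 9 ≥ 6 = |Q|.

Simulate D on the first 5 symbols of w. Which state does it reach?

p3

State sequence: p0 -c-> p2 -a-> p4 -b-> p5 -c-> p2 -c-> p3

After reading 5 characters, D is in state p3.
(This kind of state-tracing is the core of the pumping-lemma construction: with 6 states, pigeonhole forces a repeat within the first 6 steps.)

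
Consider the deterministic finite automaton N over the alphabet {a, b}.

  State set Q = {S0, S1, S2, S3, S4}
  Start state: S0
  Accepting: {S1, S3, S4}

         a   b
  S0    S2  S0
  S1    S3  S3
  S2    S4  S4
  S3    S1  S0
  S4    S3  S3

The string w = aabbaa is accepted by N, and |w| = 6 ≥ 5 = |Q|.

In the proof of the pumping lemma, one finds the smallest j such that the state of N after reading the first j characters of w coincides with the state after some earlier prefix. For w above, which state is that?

State sequence: S0 -a-> S2 -a-> S4 -b-> S3 -b-> S0 -a-> S2 -a-> S4
First repeat at step 4: S0 was already visited.

The earliest repeat is at step j = 4: N is in S0, which it already visited at step i = 0.
Since N has 5 states, any run of length ≥ 5 visits 5+1 states, so by pigeonhole some state repeats within the first 5 steps — that repeat gives the pumpable loop.

S0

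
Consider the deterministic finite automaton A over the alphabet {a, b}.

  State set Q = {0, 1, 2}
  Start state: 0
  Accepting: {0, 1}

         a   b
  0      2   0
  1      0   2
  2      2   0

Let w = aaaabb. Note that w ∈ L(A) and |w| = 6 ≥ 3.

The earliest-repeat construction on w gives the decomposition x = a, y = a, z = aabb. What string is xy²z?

xy^2z = a·a·a·aabb = aaaaabb.
Reading y = a takes A from 2 back to 2, so after x·y·y the machine is still in 2, and z then leads to the accepting state 0. Hence aaaaabb ∈ L(A).

aaaaabb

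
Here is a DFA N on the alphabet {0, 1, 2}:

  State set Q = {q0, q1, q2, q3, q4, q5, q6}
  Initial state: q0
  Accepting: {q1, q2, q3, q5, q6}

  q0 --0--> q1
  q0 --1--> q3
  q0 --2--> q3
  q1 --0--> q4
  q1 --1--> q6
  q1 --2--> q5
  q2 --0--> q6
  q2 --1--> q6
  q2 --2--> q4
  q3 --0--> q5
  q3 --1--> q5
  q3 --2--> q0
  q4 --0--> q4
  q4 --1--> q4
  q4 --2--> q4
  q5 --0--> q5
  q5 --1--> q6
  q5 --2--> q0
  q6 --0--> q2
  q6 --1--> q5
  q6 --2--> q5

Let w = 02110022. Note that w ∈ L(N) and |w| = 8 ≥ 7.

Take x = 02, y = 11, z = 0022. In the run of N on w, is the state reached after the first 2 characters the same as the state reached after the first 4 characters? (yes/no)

yes

State sequence: q0 -0-> q1 -2-> q5 -1-> q6 -1-> q5

After x (step 2): q5. After xy (step 4): q5.
They match, so y = 11 drives N around a cycle from q5 back to itself; pumping y any number of times keeps N in q5 before reading z, and xyⁱz ∈ L(N) for every i ≥ 0.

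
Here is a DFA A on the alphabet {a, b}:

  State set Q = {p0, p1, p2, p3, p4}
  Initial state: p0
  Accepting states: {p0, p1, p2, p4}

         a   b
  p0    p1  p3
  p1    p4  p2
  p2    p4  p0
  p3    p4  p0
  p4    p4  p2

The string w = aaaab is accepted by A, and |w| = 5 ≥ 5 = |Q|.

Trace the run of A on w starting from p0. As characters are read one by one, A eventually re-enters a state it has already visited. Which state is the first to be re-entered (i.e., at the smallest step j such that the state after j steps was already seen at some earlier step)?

Run of A on w = a a a a b:
  step 0: p0  (start)
  step 1: p1  (read a: p0→p1)
  step 2: p4  (read a: p1→p4)
  step 3: p4  (read a: p4→p4)   ← first repeat (p4 seen earlier)
  step 4: p4  (read a: p4→p4)
  step 5: p2  (read b: p4→p2)

The earliest repeat is at step j = 3: A is in p4, which it already visited at step i = 2.

p4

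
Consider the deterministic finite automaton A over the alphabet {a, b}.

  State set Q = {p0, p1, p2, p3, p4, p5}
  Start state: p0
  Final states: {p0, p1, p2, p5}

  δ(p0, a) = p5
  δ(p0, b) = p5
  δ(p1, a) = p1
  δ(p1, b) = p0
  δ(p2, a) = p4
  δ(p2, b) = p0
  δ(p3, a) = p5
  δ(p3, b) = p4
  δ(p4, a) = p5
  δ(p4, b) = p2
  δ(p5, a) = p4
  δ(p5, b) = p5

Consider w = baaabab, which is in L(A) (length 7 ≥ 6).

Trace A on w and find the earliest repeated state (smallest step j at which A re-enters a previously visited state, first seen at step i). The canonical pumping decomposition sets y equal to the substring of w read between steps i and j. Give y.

Run of A on w = b a a a b a b:
  step 0: p0  (start)
  step 1: p5  (read b: p0→p5)
  step 2: p4  (read a: p5→p4)
  step 3: p5  (read a: p4→p5)   ← first repeat (p5 seen earlier)
  step 4: p4  (read a: p5→p4)
  step 5: p2  (read b: p4→p2)
  step 6: p4  (read a: p2→p4)
  step 7: p2  (read b: p4→p2)

So i = 1, j = 3, giving x = w[0:1] = b, y = w[1:3] = aa, z = w[3:7] = abab.
Check: |xy| = 3 ≤ 6 and |y| = 2 ≥ 1. Reading y takes A from p5 back to p5, so every xyⁱz is accepted.

aa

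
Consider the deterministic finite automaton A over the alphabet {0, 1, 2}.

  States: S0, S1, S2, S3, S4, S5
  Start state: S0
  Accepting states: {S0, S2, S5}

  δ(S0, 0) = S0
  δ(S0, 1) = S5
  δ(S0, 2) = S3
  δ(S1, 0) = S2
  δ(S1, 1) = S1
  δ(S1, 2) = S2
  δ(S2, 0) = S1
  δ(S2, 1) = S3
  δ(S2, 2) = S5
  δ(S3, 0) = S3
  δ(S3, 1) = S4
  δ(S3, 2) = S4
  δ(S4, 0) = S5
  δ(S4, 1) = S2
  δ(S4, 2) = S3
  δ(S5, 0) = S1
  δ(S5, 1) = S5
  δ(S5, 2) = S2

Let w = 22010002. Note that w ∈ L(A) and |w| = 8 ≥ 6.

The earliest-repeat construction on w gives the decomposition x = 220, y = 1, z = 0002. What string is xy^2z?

xy^2z = 220·1·1·0002 = 220110002.
Reading y = 1 takes A from S5 back to S5, so after x·y·y the machine is still in S5, and z then leads to the accepting state S2. Hence 220110002 ∈ L(A).

220110002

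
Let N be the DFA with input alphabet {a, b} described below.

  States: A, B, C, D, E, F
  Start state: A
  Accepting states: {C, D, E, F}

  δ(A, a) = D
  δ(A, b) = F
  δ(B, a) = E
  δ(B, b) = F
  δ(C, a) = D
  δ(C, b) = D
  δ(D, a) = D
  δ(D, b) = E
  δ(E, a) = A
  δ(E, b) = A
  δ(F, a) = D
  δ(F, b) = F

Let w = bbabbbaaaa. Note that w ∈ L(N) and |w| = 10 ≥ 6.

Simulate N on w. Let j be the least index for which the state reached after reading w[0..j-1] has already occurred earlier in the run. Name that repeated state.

F

Run of N on w = b b a b b b a a a a:
  step 0: A  (start)
  step 1: F  (read b: A→F)
  step 2: F  (read b: F→F)   ← first repeat (F seen earlier)
  step 3: D  (read a: F→D)
  step 4: E  (read b: D→E)
  step 5: A  (read b: E→A)
  step 6: F  (read b: A→F)
  step 7: D  (read a: F→D)
  step 8: D  (read a: D→D)
  step 9: D  (read a: D→D)
  step 10: D  (read a: D→D)

The earliest repeat is at step j = 2: N is in F, which it already visited at step i = 1.
Pumping length from the standard proof: p = 6 (the number of states). The repeated state found above gives |xy| = j ≤ 6 and |y| = j − i ≥ 1.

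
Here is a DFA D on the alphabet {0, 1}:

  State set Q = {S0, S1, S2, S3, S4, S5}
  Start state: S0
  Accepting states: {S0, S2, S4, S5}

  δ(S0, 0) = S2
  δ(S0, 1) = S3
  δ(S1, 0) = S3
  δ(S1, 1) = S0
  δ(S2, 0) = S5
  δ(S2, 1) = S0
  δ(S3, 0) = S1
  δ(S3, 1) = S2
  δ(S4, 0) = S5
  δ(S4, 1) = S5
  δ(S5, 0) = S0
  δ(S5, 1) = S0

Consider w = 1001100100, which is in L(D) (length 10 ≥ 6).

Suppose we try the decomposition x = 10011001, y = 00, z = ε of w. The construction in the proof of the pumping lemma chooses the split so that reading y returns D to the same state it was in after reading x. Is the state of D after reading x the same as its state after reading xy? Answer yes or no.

no

State sequence: S0 -1-> S3 -0-> S1 -0-> S3 -1-> S2 -1-> S0 -0-> S2 -0-> S5 -1-> S0 -0-> S2 -0-> S5

After x (step 8): S0. After xy (step 10): S5.
They differ (S0 ≠ S5), so y is not a cycle from the state after x; this split is not the one the pumping-lemma construction produces, and pumping y need not keep the string in L(D).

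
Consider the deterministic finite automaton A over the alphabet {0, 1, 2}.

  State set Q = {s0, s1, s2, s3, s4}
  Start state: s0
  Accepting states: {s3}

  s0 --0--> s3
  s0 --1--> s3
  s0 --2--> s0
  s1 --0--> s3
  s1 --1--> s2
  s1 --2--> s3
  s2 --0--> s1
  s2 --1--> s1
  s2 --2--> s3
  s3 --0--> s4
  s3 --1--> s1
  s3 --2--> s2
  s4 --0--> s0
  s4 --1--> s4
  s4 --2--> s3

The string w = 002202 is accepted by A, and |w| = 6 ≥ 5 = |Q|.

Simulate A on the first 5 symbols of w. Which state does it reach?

s1

Run of A on the first 5 characters of w = 0 0 2 2 0:
  step 0: s0  (start)
  step 1: s3  (read 0: s0→s3)
  step 2: s4  (read 0: s3→s4)
  step 3: s3  (read 2: s4→s3)
  step 4: s2  (read 2: s3→s2)
  step 5: s1  (read 0: s2→s1)

After reading 5 characters, A is in state s1.
(This kind of state-tracing is the core of the pumping-lemma construction: with 5 states, pigeonhole forces a repeat within the first 5 steps.)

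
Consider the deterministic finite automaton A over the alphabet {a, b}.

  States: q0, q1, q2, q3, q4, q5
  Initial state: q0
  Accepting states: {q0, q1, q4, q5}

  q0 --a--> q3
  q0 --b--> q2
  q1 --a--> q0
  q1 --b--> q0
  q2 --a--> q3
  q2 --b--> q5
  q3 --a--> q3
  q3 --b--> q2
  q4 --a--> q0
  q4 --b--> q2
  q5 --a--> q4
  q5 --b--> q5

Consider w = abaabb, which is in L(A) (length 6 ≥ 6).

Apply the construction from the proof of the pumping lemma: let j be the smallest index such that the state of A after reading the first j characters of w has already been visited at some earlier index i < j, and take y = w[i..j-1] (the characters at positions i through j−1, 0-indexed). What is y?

ba

State sequence: q0 -a-> q3 -b-> q2 -a-> q3 -a-> q3 -b-> q2 -b-> q5
First repeat at step 3: q3 was already visited.

So i = 1, j = 3, giving x = w[0:1] = a, y = w[1:3] = ba, z = w[3:6] = abb.
Check: |xy| = 3 ≤ 6 and |y| = 2 ≥ 1. Reading y takes A from q3 back to q3, so every xyⁱz is accepted.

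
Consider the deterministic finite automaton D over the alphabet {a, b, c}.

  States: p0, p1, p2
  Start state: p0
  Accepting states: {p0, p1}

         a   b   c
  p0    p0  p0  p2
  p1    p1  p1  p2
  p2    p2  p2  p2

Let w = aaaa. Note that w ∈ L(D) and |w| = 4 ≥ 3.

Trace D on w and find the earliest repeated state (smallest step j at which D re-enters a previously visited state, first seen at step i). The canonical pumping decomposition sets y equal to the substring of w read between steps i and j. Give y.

a

Run of D on w = a a a a:
  step 0: p0  (start)
  step 1: p0  (read a: p0→p0)   ← first repeat (p0 seen earlier)
  step 2: p0  (read a: p0→p0)
  step 3: p0  (read a: p0→p0)
  step 4: p0  (read a: p0→p0)

So i = 0, j = 1, giving x = w[0:0] = ε, y = w[0:1] = a, z = w[1:4] = aaa.
Check: |xy| = 1 ≤ 3 and |y| = 1 ≥ 1. Reading y takes D from p0 back to p0, so every xyⁱz is accepted.
Pumping length from the standard proof: p = 3 (the number of states). The repeated state found above gives |xy| = j ≤ 3 and |y| = j − i ≥ 1.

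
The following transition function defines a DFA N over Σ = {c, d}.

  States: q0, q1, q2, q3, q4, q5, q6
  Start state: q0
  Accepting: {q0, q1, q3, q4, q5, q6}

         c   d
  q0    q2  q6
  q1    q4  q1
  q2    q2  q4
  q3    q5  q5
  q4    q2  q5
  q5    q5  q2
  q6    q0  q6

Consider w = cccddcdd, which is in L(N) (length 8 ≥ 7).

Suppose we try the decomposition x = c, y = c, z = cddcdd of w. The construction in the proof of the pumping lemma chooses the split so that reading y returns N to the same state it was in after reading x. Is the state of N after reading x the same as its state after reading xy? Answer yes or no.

Run of N on the first 2 characters of w = c c:
  step 0: q0  (start)
  step 1: q2  (read c: q0→q2)
  step 2: q2  (read c: q2→q2)

After x (step 1): q2. After xy (step 2): q2.
They match, so y = c drives N around a cycle from q2 back to itself; pumping y any number of times keeps N in q2 before reading z, and xyⁱz ∈ L(N) for every i ≥ 0.

yes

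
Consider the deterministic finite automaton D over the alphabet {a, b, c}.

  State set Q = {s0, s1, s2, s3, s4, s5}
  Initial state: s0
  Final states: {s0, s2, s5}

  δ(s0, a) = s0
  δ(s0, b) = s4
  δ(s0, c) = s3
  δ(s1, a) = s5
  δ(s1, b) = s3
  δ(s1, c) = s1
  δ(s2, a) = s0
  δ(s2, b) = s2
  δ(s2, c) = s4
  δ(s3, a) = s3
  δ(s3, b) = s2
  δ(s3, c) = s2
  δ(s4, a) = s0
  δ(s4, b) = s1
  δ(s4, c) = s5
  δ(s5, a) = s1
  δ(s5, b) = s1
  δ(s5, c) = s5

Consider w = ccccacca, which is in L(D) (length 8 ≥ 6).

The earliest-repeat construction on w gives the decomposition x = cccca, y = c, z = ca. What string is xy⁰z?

ccccaca

xy⁰z = xz = cccca·ca = ccccaca.
Reading y = c takes D from s1 back to s1, so after x the machine is still in s1, and z then leads to the accepting state s5. Hence ccccaca ∈ L(D).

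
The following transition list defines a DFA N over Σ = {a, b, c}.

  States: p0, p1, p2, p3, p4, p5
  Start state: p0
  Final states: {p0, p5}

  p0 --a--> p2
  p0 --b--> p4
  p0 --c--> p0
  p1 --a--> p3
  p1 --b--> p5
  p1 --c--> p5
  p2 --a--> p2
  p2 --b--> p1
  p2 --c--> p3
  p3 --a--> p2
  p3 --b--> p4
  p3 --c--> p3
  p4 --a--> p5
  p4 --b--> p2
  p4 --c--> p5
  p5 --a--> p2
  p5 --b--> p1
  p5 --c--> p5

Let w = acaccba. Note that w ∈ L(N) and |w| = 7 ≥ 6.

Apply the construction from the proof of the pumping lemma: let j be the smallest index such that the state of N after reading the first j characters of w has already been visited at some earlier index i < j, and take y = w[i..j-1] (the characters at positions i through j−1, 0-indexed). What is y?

ca

Run of N on w = a c a c c b a:
  step 0: p0  (start)
  step 1: p2  (read a: p0→p2)
  step 2: p3  (read c: p2→p3)
  step 3: p2  (read a: p3→p2)   ← first repeat (p2 seen earlier)
  step 4: p3  (read c: p2→p3)
  step 5: p3  (read c: p3→p3)
  step 6: p4  (read b: p3→p4)
  step 7: p5  (read a: p4→p5)

So i = 1, j = 3, giving x = w[0:1] = a, y = w[1:3] = ca, z = w[3:7] = ccba.
Check: |xy| = 3 ≤ 6 and |y| = 2 ≥ 1. Reading y takes N from p2 back to p2, so every xyⁱz is accepted.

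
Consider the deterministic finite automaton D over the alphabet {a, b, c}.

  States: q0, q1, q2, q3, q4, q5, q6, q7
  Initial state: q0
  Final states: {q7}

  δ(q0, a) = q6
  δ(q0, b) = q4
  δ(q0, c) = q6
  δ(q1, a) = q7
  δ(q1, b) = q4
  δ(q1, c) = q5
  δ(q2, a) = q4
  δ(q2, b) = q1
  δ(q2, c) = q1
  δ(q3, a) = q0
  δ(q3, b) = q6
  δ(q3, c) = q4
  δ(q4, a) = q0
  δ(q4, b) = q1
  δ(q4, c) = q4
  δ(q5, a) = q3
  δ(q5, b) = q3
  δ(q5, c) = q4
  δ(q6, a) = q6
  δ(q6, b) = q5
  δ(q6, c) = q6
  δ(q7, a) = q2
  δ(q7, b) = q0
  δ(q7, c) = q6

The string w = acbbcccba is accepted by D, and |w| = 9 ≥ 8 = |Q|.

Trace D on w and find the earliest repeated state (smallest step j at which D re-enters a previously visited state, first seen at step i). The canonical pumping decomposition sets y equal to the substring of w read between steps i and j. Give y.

State sequence: q0 -a-> q6 -c-> q6 -b-> q5 -b-> q3 -c-> q4 -c-> q4 -c-> q4 -b-> q1 -a-> q7
First repeat at step 2: q6 was already visited.

So i = 1, j = 2, giving x = w[0:1] = a, y = w[1:2] = c, z = w[2:9] = bbcccba.
Check: |xy| = 2 ≤ 8 and |y| = 1 ≥ 1. Reading y takes D from q6 back to q6, so every xyⁱz is accepted.
Since D has 8 states, any run of length ≥ 8 visits 8+1 states, so by pigeonhole some state repeats within the first 8 steps — that repeat gives the pumpable loop.

c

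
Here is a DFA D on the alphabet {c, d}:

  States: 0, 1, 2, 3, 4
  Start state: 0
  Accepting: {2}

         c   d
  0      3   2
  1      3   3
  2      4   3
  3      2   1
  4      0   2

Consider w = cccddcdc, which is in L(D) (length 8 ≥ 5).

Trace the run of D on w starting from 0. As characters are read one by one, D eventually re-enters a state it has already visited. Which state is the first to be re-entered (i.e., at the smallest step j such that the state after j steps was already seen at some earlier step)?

2

State sequence: 0 -c-> 3 -c-> 2 -c-> 4 -d-> 2 -d-> 3 -c-> 2 -d-> 3 -c-> 2
First repeat at step 4: 2 was already visited.

The earliest repeat is at step j = 4: D is in 2, which it already visited at step i = 2.
Pumping length from the standard proof: p = 5 (the number of states). The repeated state found above gives |xy| = j ≤ 5 and |y| = j − i ≥ 1.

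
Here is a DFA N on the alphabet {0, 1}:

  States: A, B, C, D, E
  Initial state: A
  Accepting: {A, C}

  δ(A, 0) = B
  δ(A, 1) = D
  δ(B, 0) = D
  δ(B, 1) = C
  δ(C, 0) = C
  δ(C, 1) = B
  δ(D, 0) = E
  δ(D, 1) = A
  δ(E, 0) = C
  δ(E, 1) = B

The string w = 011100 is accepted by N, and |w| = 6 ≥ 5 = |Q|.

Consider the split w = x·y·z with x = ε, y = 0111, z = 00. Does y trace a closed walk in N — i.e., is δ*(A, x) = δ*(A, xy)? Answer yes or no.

no

Run of N on the first 4 characters of w = 0 1 1 1:
  step 0: A  (start)
  step 1: B  (read 0: A→B)
  step 2: C  (read 1: B→C)
  step 3: B  (read 1: C→B)
  step 4: C  (read 1: B→C)

After x (step 0): A. After xy (step 4): C.
They differ (A ≠ C), so y is not a cycle from the state after x; this split is not the one the pumping-lemma construction produces, and pumping y need not keep the string in L(N).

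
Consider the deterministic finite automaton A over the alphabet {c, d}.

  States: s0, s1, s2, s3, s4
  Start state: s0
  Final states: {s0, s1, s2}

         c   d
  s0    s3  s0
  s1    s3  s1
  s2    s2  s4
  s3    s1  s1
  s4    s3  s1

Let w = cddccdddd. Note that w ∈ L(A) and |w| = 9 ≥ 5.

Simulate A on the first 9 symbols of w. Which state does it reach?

State sequence: s0 -c-> s3 -d-> s1 -d-> s1 -c-> s3 -c-> s1 -d-> s1 -d-> s1 -d-> s1 -d-> s1

After reading 9 characters, A is in state s1.

s1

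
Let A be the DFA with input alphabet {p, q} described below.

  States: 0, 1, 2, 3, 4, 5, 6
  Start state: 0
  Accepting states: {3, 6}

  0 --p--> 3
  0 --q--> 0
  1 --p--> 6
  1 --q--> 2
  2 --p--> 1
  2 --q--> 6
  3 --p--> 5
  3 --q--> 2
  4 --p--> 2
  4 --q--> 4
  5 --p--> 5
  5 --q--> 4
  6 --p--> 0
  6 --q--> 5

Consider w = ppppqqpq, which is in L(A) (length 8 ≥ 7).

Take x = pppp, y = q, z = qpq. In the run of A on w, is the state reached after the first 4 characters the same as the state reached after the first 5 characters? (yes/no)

State sequence: 0 -p-> 3 -p-> 5 -p-> 5 -p-> 5 -q-> 4

After x (step 4): 5. After xy (step 5): 4.
They differ (5 ≠ 4), so y is not a cycle from the state after x; this split is not the one the pumping-lemma construction produces, and pumping y need not keep the string in L(A).

no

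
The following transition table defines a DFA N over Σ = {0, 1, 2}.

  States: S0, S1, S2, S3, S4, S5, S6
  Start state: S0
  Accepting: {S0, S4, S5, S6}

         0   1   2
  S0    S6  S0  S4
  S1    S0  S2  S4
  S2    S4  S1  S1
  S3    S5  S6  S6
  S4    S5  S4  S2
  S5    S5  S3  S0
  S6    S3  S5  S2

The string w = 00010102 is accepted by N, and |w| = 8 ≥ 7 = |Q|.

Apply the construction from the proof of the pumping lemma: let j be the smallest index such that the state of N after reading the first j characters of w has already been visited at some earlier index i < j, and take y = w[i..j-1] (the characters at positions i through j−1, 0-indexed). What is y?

State sequence: S0 -0-> S6 -0-> S3 -0-> S5 -1-> S3 -0-> S5 -1-> S3 -0-> S5 -2-> S0
First repeat at step 4: S3 was already visited.

So i = 2, j = 4, giving x = w[0:2] = 00, y = w[2:4] = 01, z = w[4:8] = 0102.
Check: |xy| = 4 ≤ 7 and |y| = 2 ≥ 1. Reading y takes N from S3 back to S3, so every xyⁱz is accepted.
The DFA has 7 states, so the proof of the pumping lemma guarantees a repeated state among the first 7+1 visited; the segment between the two visits is the pumpable y.

01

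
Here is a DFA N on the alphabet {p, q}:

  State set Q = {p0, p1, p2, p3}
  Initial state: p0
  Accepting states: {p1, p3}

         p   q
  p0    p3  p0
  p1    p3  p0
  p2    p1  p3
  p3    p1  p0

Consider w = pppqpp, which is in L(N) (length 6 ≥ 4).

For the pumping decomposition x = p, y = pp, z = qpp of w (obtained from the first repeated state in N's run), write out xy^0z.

xy⁰z = xz = p·qpp = pqpp.
Reading y = pp takes N from p3 back to p3, so after x the machine is still in p3, and z then leads to the accepting state p1. Hence pqpp ∈ L(N).

pqpp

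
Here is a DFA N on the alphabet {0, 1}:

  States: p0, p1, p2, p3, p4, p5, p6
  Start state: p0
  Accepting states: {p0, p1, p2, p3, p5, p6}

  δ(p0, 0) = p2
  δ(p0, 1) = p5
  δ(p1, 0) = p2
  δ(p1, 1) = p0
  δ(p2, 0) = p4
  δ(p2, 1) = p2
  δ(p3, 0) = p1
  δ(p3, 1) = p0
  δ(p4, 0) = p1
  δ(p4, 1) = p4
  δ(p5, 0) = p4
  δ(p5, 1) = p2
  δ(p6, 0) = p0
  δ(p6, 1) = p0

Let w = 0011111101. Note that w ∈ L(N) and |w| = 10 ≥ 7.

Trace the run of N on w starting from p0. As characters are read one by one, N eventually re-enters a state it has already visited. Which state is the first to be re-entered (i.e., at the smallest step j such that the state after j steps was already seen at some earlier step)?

p4

State sequence: p0 -0-> p2 -0-> p4 -1-> p4 -1-> p4 -1-> p4 -1-> p4 -1-> p4 -1-> p4 -0-> p1 -1-> p0
First repeat at step 3: p4 was already visited.

The earliest repeat is at step j = 3: N is in p4, which it already visited at step i = 2.
The DFA has 7 states, so the proof of the pumping lemma guarantees a repeated state among the first 7+1 visited; the segment between the two visits is the pumpable y.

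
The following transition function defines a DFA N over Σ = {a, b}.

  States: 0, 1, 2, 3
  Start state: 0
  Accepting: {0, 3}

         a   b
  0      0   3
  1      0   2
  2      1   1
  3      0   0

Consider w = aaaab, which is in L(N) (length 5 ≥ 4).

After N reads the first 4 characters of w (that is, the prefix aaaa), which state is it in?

0

State sequence: 0 -a-> 0 -a-> 0 -a-> 0 -a-> 0

After reading 4 characters, N is in state 0.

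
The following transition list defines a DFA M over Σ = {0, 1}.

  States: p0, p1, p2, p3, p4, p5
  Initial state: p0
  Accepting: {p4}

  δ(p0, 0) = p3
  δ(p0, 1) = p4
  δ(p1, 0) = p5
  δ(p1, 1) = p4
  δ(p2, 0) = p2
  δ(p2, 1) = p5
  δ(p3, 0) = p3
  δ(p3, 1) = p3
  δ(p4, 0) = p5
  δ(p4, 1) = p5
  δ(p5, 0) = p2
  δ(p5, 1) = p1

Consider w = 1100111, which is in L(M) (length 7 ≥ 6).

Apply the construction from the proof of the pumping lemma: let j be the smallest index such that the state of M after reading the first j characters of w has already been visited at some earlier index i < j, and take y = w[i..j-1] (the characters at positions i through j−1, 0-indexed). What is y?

0

State sequence: p0 -1-> p4 -1-> p5 -0-> p2 -0-> p2 -1-> p5 -1-> p1 -1-> p4
First repeat at step 4: p2 was already visited.

So i = 3, j = 4, giving x = w[0:3] = 110, y = w[3:4] = 0, z = w[4:7] = 111.
Check: |xy| = 4 ≤ 6 and |y| = 1 ≥ 1. Reading y takes M from p2 back to p2, so every xyⁱz is accepted.
Since M has 6 states, any run of length ≥ 6 visits 6+1 states, so by pigeonhole some state repeats within the first 6 steps — that repeat gives the pumpable loop.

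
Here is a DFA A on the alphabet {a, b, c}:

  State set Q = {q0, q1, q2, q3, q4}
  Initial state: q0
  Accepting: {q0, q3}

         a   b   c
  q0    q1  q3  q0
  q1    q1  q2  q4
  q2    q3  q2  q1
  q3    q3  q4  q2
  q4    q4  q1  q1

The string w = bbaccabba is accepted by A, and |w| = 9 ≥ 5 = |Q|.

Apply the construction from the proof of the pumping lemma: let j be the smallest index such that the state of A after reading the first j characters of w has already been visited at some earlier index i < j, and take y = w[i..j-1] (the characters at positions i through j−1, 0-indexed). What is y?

State sequence: q0 -b-> q3 -b-> q4 -a-> q4 -c-> q1 -c-> q4 -a-> q4 -b-> q1 -b-> q2 -a-> q3
First repeat at step 3: q4 was already visited.

So i = 2, j = 3, giving x = w[0:2] = bb, y = w[2:3] = a, z = w[3:9] = ccabba.
Check: |xy| = 3 ≤ 5 and |y| = 1 ≥ 1. Reading y takes A from q4 back to q4, so every xyⁱz is accepted.

a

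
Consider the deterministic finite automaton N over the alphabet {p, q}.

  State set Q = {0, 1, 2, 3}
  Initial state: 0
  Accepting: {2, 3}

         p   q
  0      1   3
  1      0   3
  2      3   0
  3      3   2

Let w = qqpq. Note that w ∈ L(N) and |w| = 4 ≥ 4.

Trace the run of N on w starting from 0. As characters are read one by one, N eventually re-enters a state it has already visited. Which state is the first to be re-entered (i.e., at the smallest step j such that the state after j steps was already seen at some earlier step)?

3

State sequence: 0 -q-> 3 -q-> 2 -p-> 3 -q-> 2
First repeat at step 3: 3 was already visited.

The earliest repeat is at step j = 3: N is in 3, which it already visited at step i = 1.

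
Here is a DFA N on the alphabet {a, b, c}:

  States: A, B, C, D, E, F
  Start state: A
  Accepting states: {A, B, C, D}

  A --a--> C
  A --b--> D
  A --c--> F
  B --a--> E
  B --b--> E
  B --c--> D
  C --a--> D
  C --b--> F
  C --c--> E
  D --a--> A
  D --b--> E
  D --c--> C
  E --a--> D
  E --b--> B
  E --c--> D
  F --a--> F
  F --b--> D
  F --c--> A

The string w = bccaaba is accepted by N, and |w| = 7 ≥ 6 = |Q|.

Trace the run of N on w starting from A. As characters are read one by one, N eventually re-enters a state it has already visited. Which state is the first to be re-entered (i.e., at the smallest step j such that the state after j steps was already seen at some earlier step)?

D

Run of N on w = b c c a a b a:
  step 0: A  (start)
  step 1: D  (read b: A→D)
  step 2: C  (read c: D→C)
  step 3: E  (read c: C→E)
  step 4: D  (read a: E→D)   ← first repeat (D seen earlier)
  step 5: A  (read a: D→A)
  step 6: D  (read b: A→D)
  step 7: A  (read a: D→A)

The earliest repeat is at step j = 4: N is in D, which it already visited at step i = 1.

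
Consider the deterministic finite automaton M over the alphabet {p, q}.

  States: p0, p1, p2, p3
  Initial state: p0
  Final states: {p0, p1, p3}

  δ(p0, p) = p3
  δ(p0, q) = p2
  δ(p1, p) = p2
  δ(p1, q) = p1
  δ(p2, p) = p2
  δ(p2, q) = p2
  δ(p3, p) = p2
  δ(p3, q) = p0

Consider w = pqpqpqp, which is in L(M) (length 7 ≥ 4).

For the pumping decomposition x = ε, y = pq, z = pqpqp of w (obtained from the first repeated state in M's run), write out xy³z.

xy^3z = ε·pq·pq·pq·pqpqp = pqpqpqpqpqp.
Reading y = pq takes M from p0 back to p0, so after x·y·y·y the machine is still in p0, and z then leads to the accepting state p3. Hence pqpqpqpqpqp ∈ L(M).

pqpqpqpqpqp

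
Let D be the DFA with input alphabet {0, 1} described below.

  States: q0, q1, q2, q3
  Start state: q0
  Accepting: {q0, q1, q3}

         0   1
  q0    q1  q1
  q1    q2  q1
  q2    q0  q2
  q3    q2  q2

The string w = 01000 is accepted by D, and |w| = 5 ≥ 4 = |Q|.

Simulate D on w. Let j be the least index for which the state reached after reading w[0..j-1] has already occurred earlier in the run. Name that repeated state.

q1

Run of D on w = 0 1 0 0 0:
  step 0: q0  (start)
  step 1: q1  (read 0: q0→q1)
  step 2: q1  (read 1: q1→q1)   ← first repeat (q1 seen earlier)
  step 3: q2  (read 0: q1→q2)
  step 4: q0  (read 0: q2→q0)
  step 5: q1  (read 0: q0→q1)

The earliest repeat is at step j = 2: D is in q1, which it already visited at step i = 1.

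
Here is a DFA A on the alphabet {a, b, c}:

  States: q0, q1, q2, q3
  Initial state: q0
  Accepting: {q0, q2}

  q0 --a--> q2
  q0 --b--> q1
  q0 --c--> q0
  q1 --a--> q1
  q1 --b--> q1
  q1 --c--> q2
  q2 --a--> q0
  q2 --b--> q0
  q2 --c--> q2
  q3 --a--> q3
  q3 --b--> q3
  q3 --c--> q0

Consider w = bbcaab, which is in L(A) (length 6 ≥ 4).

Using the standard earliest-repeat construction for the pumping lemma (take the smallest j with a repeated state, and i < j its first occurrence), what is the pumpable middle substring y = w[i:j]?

b

Run of A on w = b b c a a b:
  step 0: q0  (start)
  step 1: q1  (read b: q0→q1)
  step 2: q1  (read b: q1→q1)   ← first repeat (q1 seen earlier)
  step 3: q2  (read c: q1→q2)
  step 4: q0  (read a: q2→q0)
  step 5: q2  (read a: q0→q2)
  step 6: q0  (read b: q2→q0)

So i = 1, j = 2, giving x = w[0:1] = b, y = w[1:2] = b, z = w[2:6] = caab.
Check: |xy| = 2 ≤ 4 and |y| = 1 ≥ 1. Reading y takes A from q1 back to q1, so every xyⁱz is accepted.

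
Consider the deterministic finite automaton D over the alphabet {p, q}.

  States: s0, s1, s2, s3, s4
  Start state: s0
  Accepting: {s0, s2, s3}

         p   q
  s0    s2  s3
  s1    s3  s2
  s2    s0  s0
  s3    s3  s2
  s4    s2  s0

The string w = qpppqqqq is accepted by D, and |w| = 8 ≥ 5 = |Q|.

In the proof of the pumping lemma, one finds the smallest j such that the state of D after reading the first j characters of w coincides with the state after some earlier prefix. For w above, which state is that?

s3

Run of D on w = q p p p q q q q:
  step 0: s0  (start)
  step 1: s3  (read q: s0→s3)
  step 2: s3  (read p: s3→s3)   ← first repeat (s3 seen earlier)
  step 3: s3  (read p: s3→s3)
  step 4: s3  (read p: s3→s3)
  step 5: s2  (read q: s3→s2)
  step 6: s0  (read q: s2→s0)
  step 7: s3  (read q: s0→s3)
  step 8: s2  (read q: s3→s2)

The earliest repeat is at step j = 2: D is in s3, which it already visited at step i = 1.
With |Q| = 5, pigeonhole forces a state repeat no later than step 5; the substring read between the first and second visits to that state can be pumped.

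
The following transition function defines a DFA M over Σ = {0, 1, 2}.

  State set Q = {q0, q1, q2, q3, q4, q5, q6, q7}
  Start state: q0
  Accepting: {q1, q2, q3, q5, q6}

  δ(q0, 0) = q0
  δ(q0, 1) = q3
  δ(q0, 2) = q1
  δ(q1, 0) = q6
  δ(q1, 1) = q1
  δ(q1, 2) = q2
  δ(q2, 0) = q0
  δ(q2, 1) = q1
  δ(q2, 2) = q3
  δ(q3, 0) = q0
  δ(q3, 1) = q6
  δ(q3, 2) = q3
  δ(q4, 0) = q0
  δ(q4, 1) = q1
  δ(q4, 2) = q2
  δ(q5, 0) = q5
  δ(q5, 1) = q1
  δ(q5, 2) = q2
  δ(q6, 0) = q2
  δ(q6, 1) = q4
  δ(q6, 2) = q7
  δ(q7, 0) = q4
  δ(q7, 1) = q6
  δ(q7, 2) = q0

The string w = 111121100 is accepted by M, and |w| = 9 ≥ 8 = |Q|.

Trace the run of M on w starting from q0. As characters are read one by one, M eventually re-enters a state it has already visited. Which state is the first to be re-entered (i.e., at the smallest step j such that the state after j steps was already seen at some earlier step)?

q1

State sequence: q0 -1-> q3 -1-> q6 -1-> q4 -1-> q1 -2-> q2 -1-> q1 -1-> q1 -0-> q6 -0-> q2
First repeat at step 6: q1 was already visited.

The earliest repeat is at step j = 6: M is in q1, which it already visited at step i = 4.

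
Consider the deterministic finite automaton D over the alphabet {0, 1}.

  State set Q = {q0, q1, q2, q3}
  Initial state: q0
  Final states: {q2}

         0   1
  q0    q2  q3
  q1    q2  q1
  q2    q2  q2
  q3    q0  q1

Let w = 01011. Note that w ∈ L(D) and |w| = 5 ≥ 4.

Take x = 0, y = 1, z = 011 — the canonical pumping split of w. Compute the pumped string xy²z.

011011

xy^2z = 0·1·1·011 = 011011.
Reading y = 1 takes D from q2 back to q2, so after x·y·y the machine is still in q2, and z then leads to the accepting state q2. Hence 011011 ∈ L(D).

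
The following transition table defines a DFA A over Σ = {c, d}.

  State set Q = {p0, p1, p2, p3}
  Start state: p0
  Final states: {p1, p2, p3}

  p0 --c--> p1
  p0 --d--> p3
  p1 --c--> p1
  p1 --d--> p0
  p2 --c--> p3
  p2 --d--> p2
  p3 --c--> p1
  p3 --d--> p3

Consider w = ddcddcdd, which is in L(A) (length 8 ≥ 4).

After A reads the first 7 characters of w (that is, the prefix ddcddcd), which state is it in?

p0

State sequence: p0 -d-> p3 -d-> p3 -c-> p1 -d-> p0 -d-> p3 -c-> p1 -d-> p0

After reading 7 characters, A is in state p0.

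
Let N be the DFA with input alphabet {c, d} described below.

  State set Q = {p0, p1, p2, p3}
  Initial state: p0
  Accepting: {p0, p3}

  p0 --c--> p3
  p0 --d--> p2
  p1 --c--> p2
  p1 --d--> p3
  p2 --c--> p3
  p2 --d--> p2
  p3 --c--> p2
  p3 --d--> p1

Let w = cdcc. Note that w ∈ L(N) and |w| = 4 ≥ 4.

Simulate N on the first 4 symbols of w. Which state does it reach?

State sequence: p0 -c-> p3 -d-> p1 -c-> p2 -c-> p3

After reading 4 characters, N is in state p3.

p3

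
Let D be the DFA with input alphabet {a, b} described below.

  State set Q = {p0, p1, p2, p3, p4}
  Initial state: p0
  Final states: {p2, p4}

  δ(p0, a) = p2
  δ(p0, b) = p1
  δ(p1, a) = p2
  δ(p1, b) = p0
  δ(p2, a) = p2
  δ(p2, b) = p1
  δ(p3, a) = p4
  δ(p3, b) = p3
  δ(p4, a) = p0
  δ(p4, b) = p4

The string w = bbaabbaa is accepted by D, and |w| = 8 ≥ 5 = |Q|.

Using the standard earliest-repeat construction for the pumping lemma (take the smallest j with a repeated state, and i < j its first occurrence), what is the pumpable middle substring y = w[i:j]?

bb

State sequence: p0 -b-> p1 -b-> p0 -a-> p2 -a-> p2 -b-> p1 -b-> p0 -a-> p2 -a-> p2
First repeat at step 2: p0 was already visited.

So i = 0, j = 2, giving x = w[0:0] = ε, y = w[0:2] = bb, z = w[2:8] = aabbaa.
Check: |xy| = 2 ≤ 5 and |y| = 2 ≥ 1. Reading y takes D from p0 back to p0, so every xyⁱz is accepted.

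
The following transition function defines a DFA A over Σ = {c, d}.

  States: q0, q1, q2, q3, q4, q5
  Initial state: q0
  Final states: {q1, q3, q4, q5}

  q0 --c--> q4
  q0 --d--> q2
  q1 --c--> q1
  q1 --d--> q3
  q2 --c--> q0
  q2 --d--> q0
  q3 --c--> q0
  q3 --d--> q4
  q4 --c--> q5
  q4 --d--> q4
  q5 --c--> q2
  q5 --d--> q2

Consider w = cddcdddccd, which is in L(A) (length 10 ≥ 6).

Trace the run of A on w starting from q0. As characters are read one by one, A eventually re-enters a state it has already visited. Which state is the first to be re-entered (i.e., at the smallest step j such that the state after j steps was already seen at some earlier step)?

q4

Run of A on w = c d d c d d d c c d:
  step 0: q0  (start)
  step 1: q4  (read c: q0→q4)
  step 2: q4  (read d: q4→q4)   ← first repeat (q4 seen earlier)
  step 3: q4  (read d: q4→q4)
  step 4: q5  (read c: q4→q5)
  step 5: q2  (read d: q5→q2)
  step 6: q0  (read d: q2→q0)
  step 7: q2  (read d: q0→q2)
  step 8: q0  (read c: q2→q0)
  step 9: q4  (read c: q0→q4)
  step 10: q4  (read d: q4→q4)

The earliest repeat is at step j = 2: A is in q4, which it already visited at step i = 1.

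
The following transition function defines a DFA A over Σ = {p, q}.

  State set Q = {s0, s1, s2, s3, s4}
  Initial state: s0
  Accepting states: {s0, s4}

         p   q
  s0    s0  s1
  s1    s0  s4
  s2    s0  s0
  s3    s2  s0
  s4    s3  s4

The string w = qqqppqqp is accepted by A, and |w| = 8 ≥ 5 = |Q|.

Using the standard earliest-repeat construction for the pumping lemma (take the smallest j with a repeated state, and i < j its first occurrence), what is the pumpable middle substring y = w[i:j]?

q

Run of A on w = q q q p p q q p:
  step 0: s0  (start)
  step 1: s1  (read q: s0→s1)
  step 2: s4  (read q: s1→s4)
  step 3: s4  (read q: s4→s4)   ← first repeat (s4 seen earlier)
  step 4: s3  (read p: s4→s3)
  step 5: s2  (read p: s3→s2)
  step 6: s0  (read q: s2→s0)
  step 7: s1  (read q: s0→s1)
  step 8: s0  (read p: s1→s0)

So i = 2, j = 3, giving x = w[0:2] = qq, y = w[2:3] = q, z = w[3:8] = ppqqp.
Check: |xy| = 3 ≤ 5 and |y| = 1 ≥ 1. Reading y takes A from s4 back to s4, so every xyⁱz is accepted.
With |Q| = 5, pigeonhole forces a state repeat no later than step 5; the substring read between the first and second visits to that state can be pumped.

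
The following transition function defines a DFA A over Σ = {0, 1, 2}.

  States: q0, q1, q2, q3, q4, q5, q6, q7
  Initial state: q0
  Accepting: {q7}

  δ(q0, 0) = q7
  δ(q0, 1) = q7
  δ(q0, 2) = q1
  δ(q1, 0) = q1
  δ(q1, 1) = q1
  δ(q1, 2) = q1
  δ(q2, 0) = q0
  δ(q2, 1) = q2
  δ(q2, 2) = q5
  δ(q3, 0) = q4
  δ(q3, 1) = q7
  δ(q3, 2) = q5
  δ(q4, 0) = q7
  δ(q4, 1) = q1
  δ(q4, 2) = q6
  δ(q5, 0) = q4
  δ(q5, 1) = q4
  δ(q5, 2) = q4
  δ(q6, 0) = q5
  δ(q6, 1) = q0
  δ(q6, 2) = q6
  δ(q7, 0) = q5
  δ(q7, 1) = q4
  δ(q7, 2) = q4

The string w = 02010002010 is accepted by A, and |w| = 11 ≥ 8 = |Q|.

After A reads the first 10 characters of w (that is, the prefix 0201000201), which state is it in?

q4

Run of A on the first 10 characters of w = 0 2 0 1 0 0 0 2 0 1:
  step 0: q0  (start)
  step 1: q7  (read 0: q0→q7)
  step 2: q4  (read 2: q7→q4)
  step 3: q7  (read 0: q4→q7)
  step 4: q4  (read 1: q7→q4)
  step 5: q7  (read 0: q4→q7)
  step 6: q5  (read 0: q7→q5)
  step 7: q4  (read 0: q5→q4)
  step 8: q6  (read 2: q4→q6)
  step 9: q5  (read 0: q6→q5)
  step 10: q4  (read 1: q5→q4)

After reading 10 characters, A is in state q4.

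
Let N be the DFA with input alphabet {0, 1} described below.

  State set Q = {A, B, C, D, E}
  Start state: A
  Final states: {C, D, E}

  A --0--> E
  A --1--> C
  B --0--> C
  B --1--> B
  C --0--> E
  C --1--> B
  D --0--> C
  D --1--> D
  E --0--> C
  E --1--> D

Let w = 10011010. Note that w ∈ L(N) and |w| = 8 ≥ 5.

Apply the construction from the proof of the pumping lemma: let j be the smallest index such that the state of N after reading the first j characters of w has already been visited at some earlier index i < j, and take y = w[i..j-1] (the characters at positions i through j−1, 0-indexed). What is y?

State sequence: A -1-> C -0-> E -0-> C -1-> B -1-> B -0-> C -1-> B -0-> C
First repeat at step 3: C was already visited.

So i = 1, j = 3, giving x = w[0:1] = 1, y = w[1:3] = 00, z = w[3:8] = 11010.
Check: |xy| = 3 ≤ 5 and |y| = 2 ≥ 1. Reading y takes N from C back to C, so every xyⁱz is accepted.

00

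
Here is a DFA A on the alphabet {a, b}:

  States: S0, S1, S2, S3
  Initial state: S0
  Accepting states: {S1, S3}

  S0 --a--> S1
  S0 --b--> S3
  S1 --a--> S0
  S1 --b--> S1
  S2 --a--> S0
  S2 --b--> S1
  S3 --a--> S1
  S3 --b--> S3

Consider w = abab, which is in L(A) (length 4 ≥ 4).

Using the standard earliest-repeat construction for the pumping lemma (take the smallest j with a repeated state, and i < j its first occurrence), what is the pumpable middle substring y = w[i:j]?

Run of A on w = a b a b:
  step 0: S0  (start)
  step 1: S1  (read a: S0→S1)
  step 2: S1  (read b: S1→S1)   ← first repeat (S1 seen earlier)
  step 3: S0  (read a: S1→S0)
  step 4: S3  (read b: S0→S3)

So i = 1, j = 2, giving x = w[0:1] = a, y = w[1:2] = b, z = w[2:4] = ab.
Check: |xy| = 2 ≤ 4 and |y| = 1 ≥ 1. Reading y takes A from S1 back to S1, so every xyⁱz is accepted.

b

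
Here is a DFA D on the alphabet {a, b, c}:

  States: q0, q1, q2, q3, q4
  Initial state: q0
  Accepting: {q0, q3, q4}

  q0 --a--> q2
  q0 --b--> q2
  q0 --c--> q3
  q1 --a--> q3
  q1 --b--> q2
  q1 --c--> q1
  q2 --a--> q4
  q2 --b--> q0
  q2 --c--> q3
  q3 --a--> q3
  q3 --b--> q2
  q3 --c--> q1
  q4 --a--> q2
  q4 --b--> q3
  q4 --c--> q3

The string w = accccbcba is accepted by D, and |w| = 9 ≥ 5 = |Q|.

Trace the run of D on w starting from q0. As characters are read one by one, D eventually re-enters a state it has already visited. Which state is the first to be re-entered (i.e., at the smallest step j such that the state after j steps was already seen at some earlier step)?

q1

Run of D on w = a c c c c b c b a:
  step 0: q0  (start)
  step 1: q2  (read a: q0→q2)
  step 2: q3  (read c: q2→q3)
  step 3: q1  (read c: q3→q1)
  step 4: q1  (read c: q1→q1)   ← first repeat (q1 seen earlier)
  step 5: q1  (read c: q1→q1)
  step 6: q2  (read b: q1→q2)
  step 7: q3  (read c: q2→q3)
  step 8: q2  (read b: q3→q2)
  step 9: q4  (read a: q2→q4)

The earliest repeat is at step j = 4: D is in q1, which it already visited at step i = 3.
Pumping length from the standard proof: p = 5 (the number of states). The repeated state found above gives |xy| = j ≤ 5 and |y| = j − i ≥ 1.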